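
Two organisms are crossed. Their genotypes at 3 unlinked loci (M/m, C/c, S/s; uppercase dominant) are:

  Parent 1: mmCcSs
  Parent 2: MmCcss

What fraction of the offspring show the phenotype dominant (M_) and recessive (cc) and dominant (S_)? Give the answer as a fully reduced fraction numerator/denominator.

P(M_ cc S_) = 1/16

mmCcSs gametes: mCS×2, mCs×2, mcS×2, mcs×2
MmCcss gametes: MCs×2, Mcs×2, mCs×2, mcs×2
mmCcSs×MmCcss grid (8·8=64): MmCCSs=4 MmCCss=4 MmCcSs=8 MmCcss=8 MmccSs=4 Mmccss=4 mmCCSs=4 mmCCss=4 mmCcSs=8 mmCcss=8 mmccSs=4 mmccss=4
M_ cc S_ hits 4/64; gcd=4; 4÷4/64÷4 = 1/16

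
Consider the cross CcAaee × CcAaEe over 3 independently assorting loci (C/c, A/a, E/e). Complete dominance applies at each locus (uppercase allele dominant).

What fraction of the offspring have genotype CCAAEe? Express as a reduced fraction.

P(CCAAEe) = 1/32

CcAaee gametes: CAe×2, Cae×2, cAe×2, cae×2
CcAaEe gametes: CAE×1, CAe×1, CaE×1, Cae×1, cAE×1, cAe×1, caE×1, cae×1
CcAaee×CcAaEe grid (8·8=64): CCAAEe=2 CCAAee=2 CCAaEe=4 CCAaee=4 CCaaEe=2 CCaaee=2 CcAAEe=4 CcAAee=4 CcAaEe=8 CcAaee=8 CcaaEe=4 Ccaaee=4 ccAAEe=2 ccAAee=2 ccAaEe=4 ccAaee=4 ccaaEe=2 ccaaee=2
CCAAEe hits 2/64; gcd=2; 2÷2/64÷2 = 1/32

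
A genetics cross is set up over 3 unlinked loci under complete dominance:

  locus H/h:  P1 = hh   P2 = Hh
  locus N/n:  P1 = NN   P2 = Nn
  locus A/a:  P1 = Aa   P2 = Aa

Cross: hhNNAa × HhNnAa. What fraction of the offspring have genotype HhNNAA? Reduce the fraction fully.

hhNNAa gametes: hNA×4, hNa×4
HhNnAa gametes: HNA×1, HNa×1, HnA×1, Hna×1, hNA×1, hNa×1, hnA×1, hna×1
hhNNAa×HhNnAa grid (8·8=64): HhNNAA=4 HhNNAa=8 HhNNaa=4 HhNnAA=4 HhNnAa=8 HhNnaa=4 hhNNAA=4 hhNNAa=8 hhNNaa=4 hhNnAA=4 hhNnAa=8 hhNnaa=4
HhNNAA hits 4/64; gcd=4; 4÷4/64÷4 = 1/16

P(HhNNAA) = 1/16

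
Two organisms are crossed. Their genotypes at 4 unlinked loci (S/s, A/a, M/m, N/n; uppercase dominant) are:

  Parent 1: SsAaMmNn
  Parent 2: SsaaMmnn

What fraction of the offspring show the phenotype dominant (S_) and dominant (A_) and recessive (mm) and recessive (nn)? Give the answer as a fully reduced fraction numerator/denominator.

P(S_ A_ mm nn) = 3/64

SsAaMmNn gametes: SAMN×1, SAMn×1, SAmN×1, SAmn×1, SaMN×1, SaMn×1, SamN×1, Samn×1, sAMN×1, sAMn×1, sAmN×1, sAmn×1, saMN×1, saMn×1, samN×1, samn×1
SsaaMmnn gametes: SaMn×4, Samn×4, saMn×4, samn×4
SsAaMmNn×SsaaMmnn grid (16·16=256): SSAaMMNn=4 SSAaMMnn=4 SSAaMmNn=8 SSAaMmnn=8 SSAammNn=4 SSAammnn=4 SSaaMMNn=4 SSaaMMnn=4 SSaaMmNn=8 SSaaMmnn=8 SSaammNn=4 SSaammnn=4 SsAaMMNn=8 SsAaMMnn=8 SsAaMmNn=16 SsAaMmnn=16 SsAammNn=8 SsAammnn=8 SsaaMMNn=8 SsaaMMnn=8 SsaaMmNn=16 SsaaMmnn=16 SsaammNn=8 Ssaammnn=8 ssAaMMNn=4 ssAaMMnn=4 ssAaMmNn=8 ssAaMmnn=8 ssAammNn=4 ssAammnn=4 ssaaMMNn=4 ssaaMMnn=4 ssaaMmNn=8 ssaaMmnn=8 ssaammNn=4 ssaammnn=4
S_ A_ mm nn hits 12/256; gcd=4; 12÷4/256÷4 = 3/64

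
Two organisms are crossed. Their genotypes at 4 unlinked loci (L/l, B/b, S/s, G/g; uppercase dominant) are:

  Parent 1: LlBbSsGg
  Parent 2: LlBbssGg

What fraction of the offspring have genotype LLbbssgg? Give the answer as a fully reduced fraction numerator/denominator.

LlBbSsGg gametes: LBSG×1, LBSg×1, LBsG×1, LBsg×1, LbSG×1, LbSg×1, LbsG×1, Lbsg×1, lBSG×1, lBSg×1, lBsG×1, lBsg×1, lbSG×1, lbSg×1, lbsG×1, lbsg×1
LlBbssGg gametes: LBsG×2, LBsg×2, LbsG×2, Lbsg×2, lBsG×2, lBsg×2, lbsG×2, lbsg×2
LlBbSsGg×LlBbssGg grid (16·16=256): LLBBSsGG=2 LLBBSsGg=4 LLBBSsgg=2 LLBBssGG=2 LLBBssGg=4 LLBBssgg=2 LLBbSsGG=4 LLBbSsGg=8 LLBbSsgg=4 LLBbssGG=4 LLBbssGg=8 LLBbssgg=4 LLbbSsGG=2 LLbbSsGg=4 LLbbSsgg=2 LLbbssGG=2 LLbbssGg=4 LLbbssgg=2 LlBBSsGG=4 LlBBSsGg=8 LlBBSsgg=4 LlBBssGG=4 LlBBssGg=8 LlBBssgg=4 LlBbSsGG=8 LlBbSsGg=16 LlBbSsgg=8 LlBbssGG=8 LlBbssGg=16 LlBbssgg=8 LlbbSsGG=4 LlbbSsGg=8 LlbbSsgg=4 LlbbssGG=4 LlbbssGg=8 Llbbssgg=4 llBBSsGG=2 llBBSsGg=4 llBBSsgg=2 llBBssGG=2 llBBssGg=4 llBBssgg=2 llBbSsGG=4 llBbSsGg=8 llBbSsgg=4 llBbssGG=4 llBbssGg=8 llBbssgg=4 llbbSsGG=2 llbbSsGg=4 llbbSsgg=2 llbbssGG=2 llbbssGg=4 llbbssgg=2
LLbbssgg hits 2/256; gcd=2; 2÷2/256÷2 = 1/128

P(LLbbssgg) = 1/128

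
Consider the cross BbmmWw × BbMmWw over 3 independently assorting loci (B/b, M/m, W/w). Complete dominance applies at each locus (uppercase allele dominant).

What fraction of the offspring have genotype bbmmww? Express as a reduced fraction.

BbmmWw gametes: BmW×2, Bmw×2, bmW×2, bmw×2
BbMmWw gametes: BMW×1, BMw×1, BmW×1, Bmw×1, bMW×1, bMw×1, bmW×1, bmw×1
BbmmWw×BbMmWw grid (8·8=64): BBMmWW=2 BBMmWw=4 BBMmww=2 BBmmWW=2 BBmmWw=4 BBmmww=2 BbMmWW=4 BbMmWw=8 BbMmww=4 BbmmWW=4 BbmmWw=8 Bbmmww=4 bbMmWW=2 bbMmWw=4 bbMmww=2 bbmmWW=2 bbmmWw=4 bbmmww=2
bbmmww hits 2/64; gcd=2; 2÷2/64÷2 = 1/32

P(bbmmww) = 1/32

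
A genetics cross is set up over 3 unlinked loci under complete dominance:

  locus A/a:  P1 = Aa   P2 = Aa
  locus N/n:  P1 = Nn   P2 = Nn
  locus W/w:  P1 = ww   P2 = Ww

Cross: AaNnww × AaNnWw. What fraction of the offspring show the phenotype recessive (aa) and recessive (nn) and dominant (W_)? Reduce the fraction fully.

P(aa nn W_) = 1/32

AaNnww gametes: ANw×2, Anw×2, aNw×2, anw×2
AaNnWw gametes: ANW×1, ANw×1, AnW×1, Anw×1, aNW×1, aNw×1, anW×1, anw×1
AaNnww×AaNnWw grid (8·8=64): AANNWw=2 AANNww=2 AANnWw=4 AANnww=4 AAnnWw=2 AAnnww=2 AaNNWw=4 AaNNww=4 AaNnWw=8 AaNnww=8 AannWw=4 Aannww=4 aaNNWw=2 aaNNww=2 aaNnWw=4 aaNnww=4 aannWw=2 aannww=2
aa nn W_ hits 2/64; gcd=2; 2÷2/64÷2 = 1/32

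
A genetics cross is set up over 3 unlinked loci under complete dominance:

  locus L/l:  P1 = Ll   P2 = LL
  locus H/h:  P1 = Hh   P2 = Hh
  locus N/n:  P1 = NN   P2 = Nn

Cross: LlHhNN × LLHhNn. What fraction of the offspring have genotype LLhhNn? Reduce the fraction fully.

LlHhNN gametes: LHN×2, LhN×2, lHN×2, lhN×2
LLHhNn gametes: LHN×2, LHn×2, LhN×2, Lhn×2
LlHhNN×LLHhNn grid (8·8=64): LLHHNN=4 LLHHNn=4 LLHhNN=8 LLHhNn=8 LLhhNN=4 LLhhNn=4 LlHHNN=4 LlHHNn=4 LlHhNN=8 LlHhNn=8 LlhhNN=4 LlhhNn=4
LLhhNn hits 4/64; gcd=4; 4÷4/64÷4 = 1/16

P(LLhhNn) = 1/16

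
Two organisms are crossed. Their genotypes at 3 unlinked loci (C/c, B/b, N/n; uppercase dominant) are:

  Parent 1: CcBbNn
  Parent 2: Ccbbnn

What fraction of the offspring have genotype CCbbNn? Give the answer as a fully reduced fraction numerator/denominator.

CcBbNn gametes: CBN×1, CBn×1, CbN×1, Cbn×1, cBN×1, cBn×1, cbN×1, cbn×1
Ccbbnn gametes: Cbn×4, cbn×4
CcBbNn×Ccbbnn grid (8·8=64): CCBbNn=4 CCBbnn=4 CCbbNn=4 CCbbnn=4 CcBbNn=8 CcBbnn=8 CcbbNn=8 Ccbbnn=8 ccBbNn=4 ccBbnn=4 ccbbNn=4 ccbbnn=4
CCbbNn hits 4/64; gcd=4; 4÷4/64÷4 = 1/16

P(CCbbNn) = 1/16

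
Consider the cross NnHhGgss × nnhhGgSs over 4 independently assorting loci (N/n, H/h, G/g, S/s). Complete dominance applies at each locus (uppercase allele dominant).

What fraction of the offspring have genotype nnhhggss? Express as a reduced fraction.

P(nnhhggss) = 1/32

NnHhGgss gametes: NHGs×2, NHgs×2, NhGs×2, Nhgs×2, nHGs×2, nHgs×2, nhGs×2, nhgs×2
nnhhGgSs gametes: nhGS×4, nhGs×4, nhgS×4, nhgs×4
NnHhGgss×nnhhGgSs grid (16·16=256): NnHhGGSs=8 NnHhGGss=8 NnHhGgSs=16 NnHhGgss=16 NnHhggSs=8 NnHhggss=8 NnhhGGSs=8 NnhhGGss=8 NnhhGgSs=16 NnhhGgss=16 NnhhggSs=8 Nnhhggss=8 nnHhGGSs=8 nnHhGGss=8 nnHhGgSs=16 nnHhGgss=16 nnHhggSs=8 nnHhggss=8 nnhhGGSs=8 nnhhGGss=8 nnhhGgSs=16 nnhhGgss=16 nnhhggSs=8 nnhhggss=8
nnhhggss hits 8/256; gcd=8; 8÷8/256÷8 = 1/32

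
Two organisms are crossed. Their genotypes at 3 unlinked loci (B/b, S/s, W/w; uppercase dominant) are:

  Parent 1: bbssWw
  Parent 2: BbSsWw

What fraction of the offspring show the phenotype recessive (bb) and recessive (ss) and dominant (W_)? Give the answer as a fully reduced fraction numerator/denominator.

bbssWw gametes: bsW×4, bsw×4
BbSsWw gametes: BSW×1, BSw×1, BsW×1, Bsw×1, bSW×1, bSw×1, bsW×1, bsw×1
bbssWw×BbSsWw grid (8·8=64): BbSsWW=4 BbSsWw=8 BbSsww=4 BbssWW=4 BbssWw=8 Bbssww=4 bbSsWW=4 bbSsWw=8 bbSsww=4 bbssWW=4 bbssWw=8 bbssww=4
bb ss W_ hits 12/64; gcd=4; 12÷4/64÷4 = 3/16

P(bb ss W_) = 3/16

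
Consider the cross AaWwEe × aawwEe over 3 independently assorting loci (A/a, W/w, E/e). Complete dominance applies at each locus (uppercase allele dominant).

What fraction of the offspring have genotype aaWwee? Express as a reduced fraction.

P(aaWwee) = 1/16

AaWwEe gametes: AWE×1, AWe×1, AwE×1, Awe×1, aWE×1, aWe×1, awE×1, awe×1
aawwEe gametes: awE×4, awe×4
AaWwEe×aawwEe grid (8·8=64): AaWwEE=4 AaWwEe=8 AaWwee=4 AawwEE=4 AawwEe=8 Aawwee=4 aaWwEE=4 aaWwEe=8 aaWwee=4 aawwEE=4 aawwEe=8 aawwee=4
aaWwee hits 4/64; gcd=4; 4÷4/64÷4 = 1/16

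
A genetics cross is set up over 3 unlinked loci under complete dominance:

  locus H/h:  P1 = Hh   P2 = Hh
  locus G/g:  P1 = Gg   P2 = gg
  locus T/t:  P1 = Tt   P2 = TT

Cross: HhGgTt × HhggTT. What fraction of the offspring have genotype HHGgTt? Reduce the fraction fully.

HhGgTt gametes: HGT×1, HGt×1, HgT×1, Hgt×1, hGT×1, hGt×1, hgT×1, hgt×1
HhggTT gametes: HgT×4, hgT×4
HhGgTt×HhggTT grid (8·8=64): HHGgTT=4 HHGgTt=4 HHggTT=4 HHggTt=4 HhGgTT=8 HhGgTt=8 HhggTT=8 HhggTt=8 hhGgTT=4 hhGgTt=4 hhggTT=4 hhggTt=4
HHGgTt hits 4/64; gcd=4; 4÷4/64÷4 = 1/16

P(HHGgTt) = 1/16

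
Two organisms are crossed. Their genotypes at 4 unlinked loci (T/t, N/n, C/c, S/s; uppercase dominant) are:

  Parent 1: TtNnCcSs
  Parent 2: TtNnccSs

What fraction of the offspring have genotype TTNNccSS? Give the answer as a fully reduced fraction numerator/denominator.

P(TTNNccSS) = 1/128

TtNnCcSs gametes: TNCS×1, TNCs×1, TNcS×1, TNcs×1, TnCS×1, TnCs×1, TncS×1, Tncs×1, tNCS×1, tNCs×1, tNcS×1, tNcs×1, tnCS×1, tnCs×1, tncS×1, tncs×1
TtNnccSs gametes: TNcS×2, TNcs×2, TncS×2, Tncs×2, tNcS×2, tNcs×2, tncS×2, tncs×2
TtNnCcSs×TtNnccSs grid (16·16=256): TTNNCcSS=2 TTNNCcSs=4 TTNNCcss=2 TTNNccSS=2 TTNNccSs=4 TTNNccss=2 TTNnCcSS=4 TTNnCcSs=8 TTNnCcss=4 TTNnccSS=4 TTNnccSs=8 TTNnccss=4 TTnnCcSS=2 TTnnCcSs=4 TTnnCcss=2 TTnnccSS=2 TTnnccSs=4 TTnnccss=2 TtNNCcSS=4 TtNNCcSs=8 TtNNCcss=4 TtNNccSS=4 TtNNccSs=8 TtNNccss=4 TtNnCcSS=8 TtNnCcSs=16 TtNnCcss=8 TtNnccSS=8 TtNnccSs=16 TtNnccss=8 TtnnCcSS=4 TtnnCcSs=8 TtnnCcss=4 TtnnccSS=4 TtnnccSs=8 Ttnnccss=4 ttNNCcSS=2 ttNNCcSs=4 ttNNCcss=2 ttNNccSS=2 ttNNccSs=4 ttNNccss=2 ttNnCcSS=4 ttNnCcSs=8 ttNnCcss=4 ttNnccSS=4 ttNnccSs=8 ttNnccss=4 ttnnCcSS=2 ttnnCcSs=4 ttnnCcss=2 ttnnccSS=2 ttnnccSs=4 ttnnccss=2
TTNNccSS hits 2/256; gcd=2; 2÷2/256÷2 = 1/128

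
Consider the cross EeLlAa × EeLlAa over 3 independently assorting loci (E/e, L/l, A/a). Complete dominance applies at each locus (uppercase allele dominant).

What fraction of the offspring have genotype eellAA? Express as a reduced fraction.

P(eellAA) = 1/64

EeLlAa gametes: ELA×1, ELa×1, ElA×1, Ela×1, eLA×1, eLa×1, elA×1, ela×1
EeLlAa gametes: ELA×1, ELa×1, ElA×1, Ela×1, eLA×1, eLa×1, elA×1, ela×1
EeLlAa×EeLlAa grid (8·8=64): EELLAA=1 EELLAa=2 EELLaa=1 EELlAA=2 EELlAa=4 EELlaa=2 EEllAA=1 EEllAa=2 EEllaa=1 EeLLAA=2 EeLLAa=4 EeLLaa=2 EeLlAA=4 EeLlAa=8 EeLlaa=4 EellAA=2 EellAa=4 Eellaa=2 eeLLAA=1 eeLLAa=2 eeLLaa=1 eeLlAA=2 eeLlAa=4 eeLlaa=2 eellAA=1 eellAa=2 eellaa=1
eellAA hits 1/64; gcd=1; 1÷1/64÷1 = 1/64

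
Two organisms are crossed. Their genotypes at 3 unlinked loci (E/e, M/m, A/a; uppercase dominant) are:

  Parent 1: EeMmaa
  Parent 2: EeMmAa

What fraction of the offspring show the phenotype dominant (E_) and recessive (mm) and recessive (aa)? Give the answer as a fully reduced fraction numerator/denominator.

P(E_ mm aa) = 3/32

EeMmaa gametes: EMa×2, Ema×2, eMa×2, ema×2
EeMmAa gametes: EMA×1, EMa×1, EmA×1, Ema×1, eMA×1, eMa×1, emA×1, ema×1
EeMmaa×EeMmAa grid (8·8=64): EEMMAa=2 EEMMaa=2 EEMmAa=4 EEMmaa=4 EEmmAa=2 EEmmaa=2 EeMMAa=4 EeMMaa=4 EeMmAa=8 EeMmaa=8 EemmAa=4 Eemmaa=4 eeMMAa=2 eeMMaa=2 eeMmAa=4 eeMmaa=4 eemmAa=2 eemmaa=2
E_ mm aa hits 6/64; gcd=2; 6÷2/64÷2 = 3/32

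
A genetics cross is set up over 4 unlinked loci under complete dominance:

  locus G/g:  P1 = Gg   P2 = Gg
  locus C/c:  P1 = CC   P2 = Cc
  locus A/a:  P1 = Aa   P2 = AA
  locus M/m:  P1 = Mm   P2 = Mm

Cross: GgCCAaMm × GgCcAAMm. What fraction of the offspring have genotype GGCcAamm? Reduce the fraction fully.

GgCCAaMm gametes: GCAM×2, GCAm×2, GCaM×2, GCam×2, gCAM×2, gCAm×2, gCaM×2, gCam×2
GgCcAAMm gametes: GCAM×2, GCAm×2, GcAM×2, GcAm×2, gCAM×2, gCAm×2, gcAM×2, gcAm×2
GgCCAaMm×GgCcAAMm grid (16·16=256): GGCCAAMM=4 GGCCAAMm=8 GGCCAAmm=4 GGCCAaMM=4 GGCCAaMm=8 GGCCAamm=4 GGCcAAMM=4 GGCcAAMm=8 GGCcAAmm=4 GGCcAaMM=4 GGCcAaMm=8 GGCcAamm=4 GgCCAAMM=8 GgCCAAMm=16 GgCCAAmm=8 GgCCAaMM=8 GgCCAaMm=16 GgCCAamm=8 GgCcAAMM=8 GgCcAAMm=16 GgCcAAmm=8 GgCcAaMM=8 GgCcAaMm=16 GgCcAamm=8 ggCCAAMM=4 ggCCAAMm=8 ggCCAAmm=4 ggCCAaMM=4 ggCCAaMm=8 ggCCAamm=4 ggCcAAMM=4 ggCcAAMm=8 ggCcAAmm=4 ggCcAaMM=4 ggCcAaMm=8 ggCcAamm=4
GGCcAamm hits 4/256; gcd=4; 4÷4/256÷4 = 1/64

P(GGCcAamm) = 1/64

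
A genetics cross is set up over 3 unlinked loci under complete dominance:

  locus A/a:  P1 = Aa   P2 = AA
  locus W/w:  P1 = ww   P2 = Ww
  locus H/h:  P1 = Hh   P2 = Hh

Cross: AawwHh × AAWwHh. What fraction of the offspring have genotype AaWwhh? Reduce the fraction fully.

AawwHh gametes: AwH×2, Awh×2, awH×2, awh×2
AAWwHh gametes: AWH×2, AWh×2, AwH×2, Awh×2
AawwHh×AAWwHh grid (8·8=64): AAWwHH=4 AAWwHh=8 AAWwhh=4 AAwwHH=4 AAwwHh=8 AAwwhh=4 AaWwHH=4 AaWwHh=8 AaWwhh=4 AawwHH=4 AawwHh=8 Aawwhh=4
AaWwhh hits 4/64; gcd=4; 4÷4/64÷4 = 1/16

P(AaWwhh) = 1/16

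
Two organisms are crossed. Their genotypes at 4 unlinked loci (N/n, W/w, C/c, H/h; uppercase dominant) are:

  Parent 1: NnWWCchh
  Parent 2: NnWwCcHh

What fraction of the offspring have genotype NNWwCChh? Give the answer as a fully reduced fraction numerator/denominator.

P(NNWwCChh) = 1/64

NnWWCchh gametes: NWCh×4, NWch×4, nWCh×4, nWch×4
NnWwCcHh gametes: NWCH×1, NWCh×1, NWcH×1, NWch×1, NwCH×1, NwCh×1, NwcH×1, Nwch×1, nWCH×1, nWCh×1, nWcH×1, nWch×1, nwCH×1, nwCh×1, nwcH×1, nwch×1
NnWWCchh×NnWwCcHh grid (16·16=256): NNWWCCHh=4 NNWWCChh=4 NNWWCcHh=8 NNWWCchh=8 NNWWccHh=4 NNWWcchh=4 NNWwCCHh=4 NNWwCChh=4 NNWwCcHh=8 NNWwCchh=8 NNWwccHh=4 NNWwcchh=4 NnWWCCHh=8 NnWWCChh=8 NnWWCcHh=16 NnWWCchh=16 NnWWccHh=8 NnWWcchh=8 NnWwCCHh=8 NnWwCChh=8 NnWwCcHh=16 NnWwCchh=16 NnWwccHh=8 NnWwcchh=8 nnWWCCHh=4 nnWWCChh=4 nnWWCcHh=8 nnWWCchh=8 nnWWccHh=4 nnWWcchh=4 nnWwCCHh=4 nnWwCChh=4 nnWwCcHh=8 nnWwCchh=8 nnWwccHh=4 nnWwcchh=4
NNWwCChh hits 4/256; gcd=4; 4÷4/256÷4 = 1/64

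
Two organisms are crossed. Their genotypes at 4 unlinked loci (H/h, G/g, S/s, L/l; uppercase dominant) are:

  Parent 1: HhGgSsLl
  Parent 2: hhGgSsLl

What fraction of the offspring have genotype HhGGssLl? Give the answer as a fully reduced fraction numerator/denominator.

HhGgSsLl gametes: HGSL×1, HGSl×1, HGsL×1, HGsl×1, HgSL×1, HgSl×1, HgsL×1, Hgsl×1, hGSL×1, hGSl×1, hGsL×1, hGsl×1, hgSL×1, hgSl×1, hgsL×1, hgsl×1
hhGgSsLl gametes: hGSL×2, hGSl×2, hGsL×2, hGsl×2, hgSL×2, hgSl×2, hgsL×2, hgsl×2
HhGgSsLl×hhGgSsLl grid (16·16=256): HhGGSSLL=2 HhGGSSLl=4 HhGGSSll=2 HhGGSsLL=4 HhGGSsLl=8 HhGGSsll=4 HhGGssLL=2 HhGGssLl=4 HhGGssll=2 HhGgSSLL=4 HhGgSSLl=8 HhGgSSll=4 HhGgSsLL=8 HhGgSsLl=16 HhGgSsll=8 HhGgssLL=4 HhGgssLl=8 HhGgssll=4 HhggSSLL=2 HhggSSLl=4 HhggSSll=2 HhggSsLL=4 HhggSsLl=8 HhggSsll=4 HhggssLL=2 HhggssLl=4 Hhggssll=2 hhGGSSLL=2 hhGGSSLl=4 hhGGSSll=2 hhGGSsLL=4 hhGGSsLl=8 hhGGSsll=4 hhGGssLL=2 hhGGssLl=4 hhGGssll=2 hhGgSSLL=4 hhGgSSLl=8 hhGgSSll=4 hhGgSsLL=8 hhGgSsLl=16 hhGgSsll=8 hhGgssLL=4 hhGgssLl=8 hhGgssll=4 hhggSSLL=2 hhggSSLl=4 hhggSSll=2 hhggSsLL=4 hhggSsLl=8 hhggSsll=4 hhggssLL=2 hhggssLl=4 hhggssll=2
HhGGssLl hits 4/256; gcd=4; 4÷4/256÷4 = 1/64

P(HhGGssLl) = 1/64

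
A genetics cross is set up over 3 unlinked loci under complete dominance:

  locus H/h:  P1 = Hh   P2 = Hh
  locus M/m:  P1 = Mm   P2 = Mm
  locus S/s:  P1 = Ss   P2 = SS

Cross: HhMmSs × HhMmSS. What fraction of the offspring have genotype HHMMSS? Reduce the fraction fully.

P(HHMMSS) = 1/32

HhMmSs gametes: HMS×1, HMs×1, HmS×1, Hms×1, hMS×1, hMs×1, hmS×1, hms×1
HhMmSS gametes: HMS×2, HmS×2, hMS×2, hmS×2
HhMmSs×HhMmSS grid (8·8=64): HHMMSS=2 HHMMSs=2 HHMmSS=4 HHMmSs=4 HHmmSS=2 HHmmSs=2 HhMMSS=4 HhMMSs=4 HhMmSS=8 HhMmSs=8 HhmmSS=4 HhmmSs=4 hhMMSS=2 hhMMSs=2 hhMmSS=4 hhMmSs=4 hhmmSS=2 hhmmSs=2
HHMMSS hits 2/64; gcd=2; 2÷2/64÷2 = 1/32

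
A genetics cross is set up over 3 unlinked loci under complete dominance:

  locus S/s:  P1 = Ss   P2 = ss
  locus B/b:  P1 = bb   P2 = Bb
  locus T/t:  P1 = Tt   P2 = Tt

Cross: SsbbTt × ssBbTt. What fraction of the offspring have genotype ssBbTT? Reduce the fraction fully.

P(ssBbTT) = 1/16

SsbbTt gametes: SbT×2, Sbt×2, sbT×2, sbt×2
ssBbTt gametes: sBT×2, sBt×2, sbT×2, sbt×2
SsbbTt×ssBbTt grid (8·8=64): SsBbTT=4 SsBbTt=8 SsBbtt=4 SsbbTT=4 SsbbTt=8 Ssbbtt=4 ssBbTT=4 ssBbTt=8 ssBbtt=4 ssbbTT=4 ssbbTt=8 ssbbtt=4
ssBbTT hits 4/64; gcd=4; 4÷4/64÷4 = 1/16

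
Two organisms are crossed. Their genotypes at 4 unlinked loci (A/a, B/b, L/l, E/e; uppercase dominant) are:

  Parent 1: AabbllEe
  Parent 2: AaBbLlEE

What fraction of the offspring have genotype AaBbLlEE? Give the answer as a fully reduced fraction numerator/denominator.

P(AaBbLlEE) = 1/16

AabbllEe gametes: AblE×4, Able×4, ablE×4, able×4
AaBbLlEE gametes: ABLE×2, ABlE×2, AbLE×2, AblE×2, aBLE×2, aBlE×2, abLE×2, ablE×2
AabbllEe×AaBbLlEE grid (16·16=256): AABbLlEE=8 AABbLlEe=8 AABbllEE=8 AABbllEe=8 AAbbLlEE=8 AAbbLlEe=8 AAbbllEE=8 AAbbllEe=8 AaBbLlEE=16 AaBbLlEe=16 AaBbllEE=16 AaBbllEe=16 AabbLlEE=16 AabbLlEe=16 AabbllEE=16 AabbllEe=16 aaBbLlEE=8 aaBbLlEe=8 aaBbllEE=8 aaBbllEe=8 aabbLlEE=8 aabbLlEe=8 aabbllEE=8 aabbllEe=8
AaBbLlEE hits 16/256; gcd=16; 16÷16/256÷16 = 1/16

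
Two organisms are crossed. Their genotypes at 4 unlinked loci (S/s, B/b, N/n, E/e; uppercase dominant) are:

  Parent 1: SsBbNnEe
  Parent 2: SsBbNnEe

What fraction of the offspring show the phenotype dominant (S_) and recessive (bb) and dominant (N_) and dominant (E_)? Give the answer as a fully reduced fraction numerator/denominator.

P(S_ bb N_ E_) = 27/256

SsBbNnEe gametes: SBNE×1, SBNe×1, SBnE×1, SBne×1, SbNE×1, SbNe×1, SbnE×1, Sbne×1, sBNE×1, sBNe×1, sBnE×1, sBne×1, sbNE×1, sbNe×1, sbnE×1, sbne×1
SsBbNnEe gametes: SBNE×1, SBNe×1, SBnE×1, SBne×1, SbNE×1, SbNe×1, SbnE×1, Sbne×1, sBNE×1, sBNe×1, sBnE×1, sBne×1, sbNE×1, sbNe×1, sbnE×1, sbne×1
SsBbNnEe×SsBbNnEe grid (16·16=256): SSBBNNEE=1 SSBBNNEe=2 SSBBNNee=1 SSBBNnEE=2 SSBBNnEe=4 SSBBNnee=2 SSBBnnEE=1 SSBBnnEe=2 SSBBnnee=1 SSBbNNEE=2 SSBbNNEe=4 SSBbNNee=2 SSBbNnEE=4 SSBbNnEe=8 SSBbNnee=4 SSBbnnEE=2 SSBbnnEe=4 SSBbnnee=2 SSbbNNEE=1 SSbbNNEe=2 SSbbNNee=1 SSbbNnEE=2 SSbbNnEe=4 SSbbNnee=2 SSbbnnEE=1 SSbbnnEe=2 SSbbnnee=1 SsBBNNEE=2 SsBBNNEe=4 SsBBNNee=2 SsBBNnEE=4 SsBBNnEe=8 SsBBNnee=4 SsBBnnEE=2 SsBBnnEe=4 SsBBnnee=2 SsBbNNEE=4 SsBbNNEe=8 SsBbNNee=4 SsBbNnEE=8 SsBbNnEe=16 SsBbNnee=8 SsBbnnEE=4 SsBbnnEe=8 SsBbnnee=4 SsbbNNEE=2 SsbbNNEe=4 SsbbNNee=2 SsbbNnEE=4 SsbbNnEe=8 SsbbNnee=4 SsbbnnEE=2 SsbbnnEe=4 Ssbbnnee=2 ssBBNNEE=1 ssBBNNEe=2 ssBBNNee=1 ssBBNnEE=2 ssBBNnEe=4 ssBBNnee=2 ssBBnnEE=1 ssBBnnEe=2 ssBBnnee=1 ssBbNNEE=2 ssBbNNEe=4 ssBbNNee=2 ssBbNnEE=4 ssBbNnEe=8 ssBbNnee=4 ssBbnnEE=2 ssBbnnEe=4 ssBbnnee=2 ssbbNNEE=1 ssbbNNEe=2 ssbbNNee=1 ssbbNnEE=2 ssbbNnEe=4 ssbbNnee=2 ssbbnnEE=1 ssbbnnEe=2 ssbbnnee=1
S_ bb N_ E_ hits 27/256; gcd=1; 27÷1/256÷1 = 27/256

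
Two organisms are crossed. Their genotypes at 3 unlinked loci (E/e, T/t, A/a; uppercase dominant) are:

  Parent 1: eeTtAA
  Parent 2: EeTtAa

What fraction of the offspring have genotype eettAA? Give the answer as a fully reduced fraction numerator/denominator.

P(eettAA) = 1/16

eeTtAA gametes: eTA×4, etA×4
EeTtAa gametes: ETA×1, ETa×1, EtA×1, Eta×1, eTA×1, eTa×1, etA×1, eta×1
eeTtAA×EeTtAa grid (8·8=64): EeTTAA=4 EeTTAa=4 EeTtAA=8 EeTtAa=8 EettAA=4 EettAa=4 eeTTAA=4 eeTTAa=4 eeTtAA=8 eeTtAa=8 eettAA=4 eettAa=4
eettAA hits 4/64; gcd=4; 4÷4/64÷4 = 1/16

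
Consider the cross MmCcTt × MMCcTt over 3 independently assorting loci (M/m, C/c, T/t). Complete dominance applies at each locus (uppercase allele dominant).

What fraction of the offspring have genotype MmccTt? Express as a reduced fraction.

MmCcTt gametes: MCT×1, MCt×1, McT×1, Mct×1, mCT×1, mCt×1, mcT×1, mct×1
MMCcTt gametes: MCT×2, MCt×2, McT×2, Mct×2
MmCcTt×MMCcTt grid (8·8=64): MMCCTT=2 MMCCTt=4 MMCCtt=2 MMCcTT=4 MMCcTt=8 MMCctt=4 MMccTT=2 MMccTt=4 MMcctt=2 MmCCTT=2 MmCCTt=4 MmCCtt=2 MmCcTT=4 MmCcTt=8 MmCctt=4 MmccTT=2 MmccTt=4 Mmcctt=2
MmccTt hits 4/64; gcd=4; 4÷4/64÷4 = 1/16

P(MmccTt) = 1/16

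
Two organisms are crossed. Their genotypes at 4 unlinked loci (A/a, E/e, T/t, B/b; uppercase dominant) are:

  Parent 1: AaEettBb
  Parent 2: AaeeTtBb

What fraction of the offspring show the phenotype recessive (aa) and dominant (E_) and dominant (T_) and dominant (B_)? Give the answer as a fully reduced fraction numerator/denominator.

AaEettBb gametes: AEtB×2, AEtb×2, AetB×2, Aetb×2, aEtB×2, aEtb×2, aetB×2, aetb×2
AaeeTtBb gametes: AeTB×2, AeTb×2, AetB×2, Aetb×2, aeTB×2, aeTb×2, aetB×2, aetb×2
AaEettBb×AaeeTtBb grid (16·16=256): AAEeTtBB=4 AAEeTtBb=8 AAEeTtbb=4 AAEettBB=4 AAEettBb=8 AAEettbb=4 AAeeTtBB=4 AAeeTtBb=8 AAeeTtbb=4 AAeettBB=4 AAeettBb=8 AAeettbb=4 AaEeTtBB=8 AaEeTtBb=16 AaEeTtbb=8 AaEettBB=8 AaEettBb=16 AaEettbb=8 AaeeTtBB=8 AaeeTtBb=16 AaeeTtbb=8 AaeettBB=8 AaeettBb=16 Aaeettbb=8 aaEeTtBB=4 aaEeTtBb=8 aaEeTtbb=4 aaEettBB=4 aaEettBb=8 aaEettbb=4 aaeeTtBB=4 aaeeTtBb=8 aaeeTtbb=4 aaeettBB=4 aaeettBb=8 aaeettbb=4
aa E_ T_ B_ hits 12/256; gcd=4; 12÷4/256÷4 = 3/64

P(aa E_ T_ B_) = 3/64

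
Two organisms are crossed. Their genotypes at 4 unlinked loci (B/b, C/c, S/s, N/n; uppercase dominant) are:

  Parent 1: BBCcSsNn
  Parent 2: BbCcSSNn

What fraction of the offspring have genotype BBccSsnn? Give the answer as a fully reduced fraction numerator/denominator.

P(BBccSsnn) = 1/64

BBCcSsNn gametes: BCSN×2, BCSn×2, BCsN×2, BCsn×2, BcSN×2, BcSn×2, BcsN×2, Bcsn×2
BbCcSSNn gametes: BCSN×2, BCSn×2, BcSN×2, BcSn×2, bCSN×2, bCSn×2, bcSN×2, bcSn×2
BBCcSsNn×BbCcSSNn grid (16·16=256): BBCCSSNN=4 BBCCSSNn=8 BBCCSSnn=4 BBCCSsNN=4 BBCCSsNn=8 BBCCSsnn=4 BBCcSSNN=8 BBCcSSNn=16 BBCcSSnn=8 BBCcSsNN=8 BBCcSsNn=16 BBCcSsnn=8 BBccSSNN=4 BBccSSNn=8 BBccSSnn=4 BBccSsNN=4 BBccSsNn=8 BBccSsnn=4 BbCCSSNN=4 BbCCSSNn=8 BbCCSSnn=4 BbCCSsNN=4 BbCCSsNn=8 BbCCSsnn=4 BbCcSSNN=8 BbCcSSNn=16 BbCcSSnn=8 BbCcSsNN=8 BbCcSsNn=16 BbCcSsnn=8 BbccSSNN=4 BbccSSNn=8 BbccSSnn=4 BbccSsNN=4 BbccSsNn=8 BbccSsnn=4
BBccSsnn hits 4/256; gcd=4; 4÷4/256÷4 = 1/64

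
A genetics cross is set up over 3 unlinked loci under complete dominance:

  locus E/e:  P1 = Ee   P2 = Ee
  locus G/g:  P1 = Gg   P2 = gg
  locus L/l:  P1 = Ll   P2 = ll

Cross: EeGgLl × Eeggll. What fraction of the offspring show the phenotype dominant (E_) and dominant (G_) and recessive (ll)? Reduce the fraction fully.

P(E_ G_ ll) = 3/16

EeGgLl gametes: EGL×1, EGl×1, EgL×1, Egl×1, eGL×1, eGl×1, egL×1, egl×1
Eeggll gametes: Egl×4, egl×4
EeGgLl×Eeggll grid (8·8=64): EEGgLl=4 EEGgll=4 EEggLl=4 EEggll=4 EeGgLl=8 EeGgll=8 EeggLl=8 Eeggll=8 eeGgLl=4 eeGgll=4 eeggLl=4 eeggll=4
E_ G_ ll hits 12/64; gcd=4; 12÷4/64÷4 = 3/16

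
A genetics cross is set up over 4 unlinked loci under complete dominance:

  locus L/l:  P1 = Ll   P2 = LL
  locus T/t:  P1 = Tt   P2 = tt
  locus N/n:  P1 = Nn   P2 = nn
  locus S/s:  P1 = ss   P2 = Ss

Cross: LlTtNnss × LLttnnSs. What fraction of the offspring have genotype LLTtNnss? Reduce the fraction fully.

P(LLTtNnss) = 1/16

LlTtNnss gametes: LTNs×2, LTns×2, LtNs×2, Ltns×2, lTNs×2, lTns×2, ltNs×2, ltns×2
LLttnnSs gametes: LtnS×8, Ltns×8
LlTtNnss×LLttnnSs grid (16·16=256): LLTtNnSs=16 LLTtNnss=16 LLTtnnSs=16 LLTtnnss=16 LLttNnSs=16 LLttNnss=16 LLttnnSs=16 LLttnnss=16 LlTtNnSs=16 LlTtNnss=16 LlTtnnSs=16 LlTtnnss=16 LlttNnSs=16 LlttNnss=16 LlttnnSs=16 Llttnnss=16
LLTtNnss hits 16/256; gcd=16; 16÷16/256÷16 = 1/16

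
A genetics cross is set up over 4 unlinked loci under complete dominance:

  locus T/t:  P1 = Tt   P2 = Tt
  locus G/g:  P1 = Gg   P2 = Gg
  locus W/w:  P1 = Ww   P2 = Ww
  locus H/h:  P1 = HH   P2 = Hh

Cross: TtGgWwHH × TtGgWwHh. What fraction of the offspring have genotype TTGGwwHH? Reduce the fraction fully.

TtGgWwHH gametes: TGWH×2, TGwH×2, TgWH×2, TgwH×2, tGWH×2, tGwH×2, tgWH×2, tgwH×2
TtGgWwHh gametes: TGWH×1, TGWh×1, TGwH×1, TGwh×1, TgWH×1, TgWh×1, TgwH×1, Tgwh×1, tGWH×1, tGWh×1, tGwH×1, tGwh×1, tgWH×1, tgWh×1, tgwH×1, tgwh×1
TtGgWwHH×TtGgWwHh grid (16·16=256): TTGGWWHH=2 TTGGWWHh=2 TTGGWwHH=4 TTGGWwHh=4 TTGGwwHH=2 TTGGwwHh=2 TTGgWWHH=4 TTGgWWHh=4 TTGgWwHH=8 TTGgWwHh=8 TTGgwwHH=4 TTGgwwHh=4 TTggWWHH=2 TTggWWHh=2 TTggWwHH=4 TTggWwHh=4 TTggwwHH=2 TTggwwHh=2 TtGGWWHH=4 TtGGWWHh=4 TtGGWwHH=8 TtGGWwHh=8 TtGGwwHH=4 TtGGwwHh=4 TtGgWWHH=8 TtGgWWHh=8 TtGgWwHH=16 TtGgWwHh=16 TtGgwwHH=8 TtGgwwHh=8 TtggWWHH=4 TtggWWHh=4 TtggWwHH=8 TtggWwHh=8 TtggwwHH=4 TtggwwHh=4 ttGGWWHH=2 ttGGWWHh=2 ttGGWwHH=4 ttGGWwHh=4 ttGGwwHH=2 ttGGwwHh=2 ttGgWWHH=4 ttGgWWHh=4 ttGgWwHH=8 ttGgWwHh=8 ttGgwwHH=4 ttGgwwHh=4 ttggWWHH=2 ttggWWHh=2 ttggWwHH=4 ttggWwHh=4 ttggwwHH=2 ttggwwHh=2
TTGGwwHH hits 2/256; gcd=2; 2÷2/256÷2 = 1/128

P(TTGGwwHH) = 1/128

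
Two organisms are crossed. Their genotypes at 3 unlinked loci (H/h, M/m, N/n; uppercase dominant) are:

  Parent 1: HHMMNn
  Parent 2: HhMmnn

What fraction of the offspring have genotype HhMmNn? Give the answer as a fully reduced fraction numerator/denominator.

HHMMNn gametes: HMN×4, HMn×4
HhMmnn gametes: HMn×2, Hmn×2, hMn×2, hmn×2
HHMMNn×HhMmnn grid (8·8=64): HHMMNn=8 HHMMnn=8 HHMmNn=8 HHMmnn=8 HhMMNn=8 HhMMnn=8 HhMmNn=8 HhMmnn=8
HhMmNn hits 8/64; gcd=8; 8÷8/64÷8 = 1/8

P(HhMmNn) = 1/8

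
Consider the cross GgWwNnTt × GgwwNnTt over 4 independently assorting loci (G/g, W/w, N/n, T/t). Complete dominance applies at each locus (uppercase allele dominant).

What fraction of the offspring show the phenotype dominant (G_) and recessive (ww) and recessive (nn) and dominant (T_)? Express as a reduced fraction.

GgWwNnTt gametes: GWNT×1, GWNt×1, GWnT×1, GWnt×1, GwNT×1, GwNt×1, GwnT×1, Gwnt×1, gWNT×1, gWNt×1, gWnT×1, gWnt×1, gwNT×1, gwNt×1, gwnT×1, gwnt×1
GgwwNnTt gametes: GwNT×2, GwNt×2, GwnT×2, Gwnt×2, gwNT×2, gwNt×2, gwnT×2, gwnt×2
GgWwNnTt×GgwwNnTt grid (16·16=256): GGWwNNTT=2 GGWwNNTt=4 GGWwNNtt=2 GGWwNnTT=4 GGWwNnTt=8 GGWwNntt=4 GGWwnnTT=2 GGWwnnTt=4 GGWwnntt=2 GGwwNNTT=2 GGwwNNTt=4 GGwwNNtt=2 GGwwNnTT=4 GGwwNnTt=8 GGwwNntt=4 GGwwnnTT=2 GGwwnnTt=4 GGwwnntt=2 GgWwNNTT=4 GgWwNNTt=8 GgWwNNtt=4 GgWwNnTT=8 GgWwNnTt=16 GgWwNntt=8 GgWwnnTT=4 GgWwnnTt=8 GgWwnntt=4 GgwwNNTT=4 GgwwNNTt=8 GgwwNNtt=4 GgwwNnTT=8 GgwwNnTt=16 GgwwNntt=8 GgwwnnTT=4 GgwwnnTt=8 Ggwwnntt=4 ggWwNNTT=2 ggWwNNTt=4 ggWwNNtt=2 ggWwNnTT=4 ggWwNnTt=8 ggWwNntt=4 ggWwnnTT=2 ggWwnnTt=4 ggWwnntt=2 ggwwNNTT=2 ggwwNNTt=4 ggwwNNtt=2 ggwwNnTT=4 ggwwNnTt=8 ggwwNntt=4 ggwwnnTT=2 ggwwnnTt=4 ggwwnntt=2
G_ ww nn T_ hits 18/256; gcd=2; 18÷2/256÷2 = 9/128

P(G_ ww nn T_) = 9/128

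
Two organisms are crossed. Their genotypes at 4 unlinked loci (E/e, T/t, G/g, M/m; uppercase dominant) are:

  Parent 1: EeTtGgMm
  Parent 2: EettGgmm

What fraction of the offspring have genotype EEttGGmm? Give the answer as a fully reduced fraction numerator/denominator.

EeTtGgMm gametes: ETGM×1, ETGm×1, ETgM×1, ETgm×1, EtGM×1, EtGm×1, EtgM×1, Etgm×1, eTGM×1, eTGm×1, eTgM×1, eTgm×1, etGM×1, etGm×1, etgM×1, etgm×1
EettGgmm gametes: EtGm×4, Etgm×4, etGm×4, etgm×4
EeTtGgMm×EettGgmm grid (16·16=256): EETtGGMm=4 EETtGGmm=4 EETtGgMm=8 EETtGgmm=8 EETtggMm=4 EETtggmm=4 EEttGGMm=4 EEttGGmm=4 EEttGgMm=8 EEttGgmm=8 EEttggMm=4 EEttggmm=4 EeTtGGMm=8 EeTtGGmm=8 EeTtGgMm=16 EeTtGgmm=16 EeTtggMm=8 EeTtggmm=8 EettGGMm=8 EettGGmm=8 EettGgMm=16 EettGgmm=16 EettggMm=8 Eettggmm=8 eeTtGGMm=4 eeTtGGmm=4 eeTtGgMm=8 eeTtGgmm=8 eeTtggMm=4 eeTtggmm=4 eettGGMm=4 eettGGmm=4 eettGgMm=8 eettGgmm=8 eettggMm=4 eettggmm=4
EEttGGmm hits 4/256; gcd=4; 4÷4/256÷4 = 1/64

P(EEttGGmm) = 1/64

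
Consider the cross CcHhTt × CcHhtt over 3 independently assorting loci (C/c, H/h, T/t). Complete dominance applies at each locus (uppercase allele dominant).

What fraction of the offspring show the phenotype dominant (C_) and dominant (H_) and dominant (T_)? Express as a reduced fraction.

P(C_ H_ T_) = 9/32

CcHhTt gametes: CHT×1, CHt×1, ChT×1, Cht×1, cHT×1, cHt×1, chT×1, cht×1
CcHhtt gametes: CHt×2, Cht×2, cHt×2, cht×2
CcHhTt×CcHhtt grid (8·8=64): CCHHTt=2 CCHHtt=2 CCHhTt=4 CCHhtt=4 CChhTt=2 CChhtt=2 CcHHTt=4 CcHHtt=4 CcHhTt=8 CcHhtt=8 CchhTt=4 Cchhtt=4 ccHHTt=2 ccHHtt=2 ccHhTt=4 ccHhtt=4 cchhTt=2 cchhtt=2
C_ H_ T_ hits 18/64; gcd=2; 18÷2/64÷2 = 9/32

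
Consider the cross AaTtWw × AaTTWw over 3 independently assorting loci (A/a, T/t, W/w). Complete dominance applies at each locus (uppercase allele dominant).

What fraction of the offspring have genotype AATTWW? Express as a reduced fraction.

AaTtWw gametes: ATW×1, ATw×1, AtW×1, Atw×1, aTW×1, aTw×1, atW×1, atw×1
AaTTWw gametes: ATW×2, ATw×2, aTW×2, aTw×2
AaTtWw×AaTTWw grid (8·8=64): AATTWW=2 AATTWw=4 AATTww=2 AATtWW=2 AATtWw=4 AATtww=2 AaTTWW=4 AaTTWw=8 AaTTww=4 AaTtWW=4 AaTtWw=8 AaTtww=4 aaTTWW=2 aaTTWw=4 aaTTww=2 aaTtWW=2 aaTtWw=4 aaTtww=2
AATTWW hits 2/64; gcd=2; 2÷2/64÷2 = 1/32

P(AATTWW) = 1/32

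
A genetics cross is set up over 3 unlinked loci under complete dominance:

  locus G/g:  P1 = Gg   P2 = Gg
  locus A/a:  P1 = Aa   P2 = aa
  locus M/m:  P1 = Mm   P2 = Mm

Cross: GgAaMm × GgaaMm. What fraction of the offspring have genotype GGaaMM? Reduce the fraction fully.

GgAaMm gametes: GAM×1, GAm×1, GaM×1, Gam×1, gAM×1, gAm×1, gaM×1, gam×1
GgaaMm gametes: GaM×2, Gam×2, gaM×2, gam×2
GgAaMm×GgaaMm grid (8·8=64): GGAaMM=2 GGAaMm=4 GGAamm=2 GGaaMM=2 GGaaMm=4 GGaamm=2 GgAaMM=4 GgAaMm=8 GgAamm=4 GgaaMM=4 GgaaMm=8 Ggaamm=4 ggAaMM=2 ggAaMm=4 ggAamm=2 ggaaMM=2 ggaaMm=4 ggaamm=2
GGaaMM hits 2/64; gcd=2; 2÷2/64÷2 = 1/32

P(GGaaMM) = 1/32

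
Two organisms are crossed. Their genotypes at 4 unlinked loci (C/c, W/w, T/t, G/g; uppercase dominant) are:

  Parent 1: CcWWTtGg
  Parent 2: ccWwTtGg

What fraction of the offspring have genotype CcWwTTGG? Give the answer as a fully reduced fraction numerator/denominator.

P(CcWwTTGG) = 1/64

CcWWTtGg gametes: CWTG×2, CWTg×2, CWtG×2, CWtg×2, cWTG×2, cWTg×2, cWtG×2, cWtg×2
ccWwTtGg gametes: cWTG×2, cWTg×2, cWtG×2, cWtg×2, cwTG×2, cwTg×2, cwtG×2, cwtg×2
CcWWTtGg×ccWwTtGg grid (16·16=256): CcWWTTGG=4 CcWWTTGg=8 CcWWTTgg=4 CcWWTtGG=8 CcWWTtGg=16 CcWWTtgg=8 CcWWttGG=4 CcWWttGg=8 CcWWttgg=4 CcWwTTGG=4 CcWwTTGg=8 CcWwTTgg=4 CcWwTtGG=8 CcWwTtGg=16 CcWwTtgg=8 CcWwttGG=4 CcWwttGg=8 CcWwttgg=4 ccWWTTGG=4 ccWWTTGg=8 ccWWTTgg=4 ccWWTtGG=8 ccWWTtGg=16 ccWWTtgg=8 ccWWttGG=4 ccWWttGg=8 ccWWttgg=4 ccWwTTGG=4 ccWwTTGg=8 ccWwTTgg=4 ccWwTtGG=8 ccWwTtGg=16 ccWwTtgg=8 ccWwttGG=4 ccWwttGg=8 ccWwttgg=4
CcWwTTGG hits 4/256; gcd=4; 4÷4/256÷4 = 1/64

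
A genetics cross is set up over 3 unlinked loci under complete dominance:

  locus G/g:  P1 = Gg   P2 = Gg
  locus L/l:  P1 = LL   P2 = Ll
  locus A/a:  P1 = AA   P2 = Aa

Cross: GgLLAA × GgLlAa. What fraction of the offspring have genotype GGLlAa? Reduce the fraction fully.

P(GGLlAa) = 1/16

GgLLAA gametes: GLA×4, gLA×4
GgLlAa gametes: GLA×1, GLa×1, GlA×1, Gla×1, gLA×1, gLa×1, glA×1, gla×1
GgLLAA×GgLlAa grid (8·8=64): GGLLAA=4 GGLLAa=4 GGLlAA=4 GGLlAa=4 GgLLAA=8 GgLLAa=8 GgLlAA=8 GgLlAa=8 ggLLAA=4 ggLLAa=4 ggLlAA=4 ggLlAa=4
GGLlAa hits 4/64; gcd=4; 4÷4/64÷4 = 1/16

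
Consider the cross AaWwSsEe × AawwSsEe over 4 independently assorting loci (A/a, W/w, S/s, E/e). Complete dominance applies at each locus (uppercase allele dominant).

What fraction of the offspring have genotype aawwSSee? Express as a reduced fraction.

AaWwSsEe gametes: AWSE×1, AWSe×1, AWsE×1, AWse×1, AwSE×1, AwSe×1, AwsE×1, Awse×1, aWSE×1, aWSe×1, aWsE×1, aWse×1, awSE×1, awSe×1, awsE×1, awse×1
AawwSsEe gametes: AwSE×2, AwSe×2, AwsE×2, Awse×2, awSE×2, awSe×2, awsE×2, awse×2
AaWwSsEe×AawwSsEe grid (16·16=256): AAWwSSEE=2 AAWwSSEe=4 AAWwSSee=2 AAWwSsEE=4 AAWwSsEe=8 AAWwSsee=4 AAWwssEE=2 AAWwssEe=4 AAWwssee=2 AAwwSSEE=2 AAwwSSEe=4 AAwwSSee=2 AAwwSsEE=4 AAwwSsEe=8 AAwwSsee=4 AAwwssEE=2 AAwwssEe=4 AAwwssee=2 AaWwSSEE=4 AaWwSSEe=8 AaWwSSee=4 AaWwSsEE=8 AaWwSsEe=16 AaWwSsee=8 AaWwssEE=4 AaWwssEe=8 AaWwssee=4 AawwSSEE=4 AawwSSEe=8 AawwSSee=4 AawwSsEE=8 AawwSsEe=16 AawwSsee=8 AawwssEE=4 AawwssEe=8 Aawwssee=4 aaWwSSEE=2 aaWwSSEe=4 aaWwSSee=2 aaWwSsEE=4 aaWwSsEe=8 aaWwSsee=4 aaWwssEE=2 aaWwssEe=4 aaWwssee=2 aawwSSEE=2 aawwSSEe=4 aawwSSee=2 aawwSsEE=4 aawwSsEe=8 aawwSsee=4 aawwssEE=2 aawwssEe=4 aawwssee=2
aawwSSee hits 2/256; gcd=2; 2÷2/256÷2 = 1/128

P(aawwSSee) = 1/128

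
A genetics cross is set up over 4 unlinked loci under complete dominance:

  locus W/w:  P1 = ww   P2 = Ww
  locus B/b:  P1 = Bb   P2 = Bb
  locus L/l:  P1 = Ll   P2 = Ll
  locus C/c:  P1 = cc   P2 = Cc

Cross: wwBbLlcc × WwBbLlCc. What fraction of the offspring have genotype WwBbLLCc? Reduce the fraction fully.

P(WwBbLLCc) = 1/32

wwBbLlcc gametes: wBLc×4, wBlc×4, wbLc×4, wblc×4
WwBbLlCc gametes: WBLC×1, WBLc×1, WBlC×1, WBlc×1, WbLC×1, WbLc×1, WblC×1, Wblc×1, wBLC×1, wBLc×1, wBlC×1, wBlc×1, wbLC×1, wbLc×1, wblC×1, wblc×1
wwBbLlcc×WwBbLlCc grid (16·16=256): WwBBLLCc=4 WwBBLLcc=4 WwBBLlCc=8 WwBBLlcc=8 WwBBllCc=4 WwBBllcc=4 WwBbLLCc=8 WwBbLLcc=8 WwBbLlCc=16 WwBbLlcc=16 WwBbllCc=8 WwBbllcc=8 WwbbLLCc=4 WwbbLLcc=4 WwbbLlCc=8 WwbbLlcc=8 WwbbllCc=4 Wwbbllcc=4 wwBBLLCc=4 wwBBLLcc=4 wwBBLlCc=8 wwBBLlcc=8 wwBBllCc=4 wwBBllcc=4 wwBbLLCc=8 wwBbLLcc=8 wwBbLlCc=16 wwBbLlcc=16 wwBbllCc=8 wwBbllcc=8 wwbbLLCc=4 wwbbLLcc=4 wwbbLlCc=8 wwbbLlcc=8 wwbbllCc=4 wwbbllcc=4
WwBbLLCc hits 8/256; gcd=8; 8÷8/256÷8 = 1/32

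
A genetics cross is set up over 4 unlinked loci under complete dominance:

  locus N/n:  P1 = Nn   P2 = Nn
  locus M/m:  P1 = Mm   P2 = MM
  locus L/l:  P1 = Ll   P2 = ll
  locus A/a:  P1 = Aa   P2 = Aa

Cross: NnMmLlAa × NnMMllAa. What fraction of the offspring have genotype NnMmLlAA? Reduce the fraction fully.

NnMmLlAa gametes: NMLA×1, NMLa×1, NMlA×1, NMla×1, NmLA×1, NmLa×1, NmlA×1, Nmla×1, nMLA×1, nMLa×1, nMlA×1, nMla×1, nmLA×1, nmLa×1, nmlA×1, nmla×1
NnMMllAa gametes: NMlA×4, NMla×4, nMlA×4, nMla×4
NnMmLlAa×NnMMllAa grid (16·16=256): NNMMLlAA=4 NNMMLlAa=8 NNMMLlaa=4 NNMMllAA=4 NNMMllAa=8 NNMMllaa=4 NNMmLlAA=4 NNMmLlAa=8 NNMmLlaa=4 NNMmllAA=4 NNMmllAa=8 NNMmllaa=4 NnMMLlAA=8 NnMMLlAa=16 NnMMLlaa=8 NnMMllAA=8 NnMMllAa=16 NnMMllaa=8 NnMmLlAA=8 NnMmLlAa=16 NnMmLlaa=8 NnMmllAA=8 NnMmllAa=16 NnMmllaa=8 nnMMLlAA=4 nnMMLlAa=8 nnMMLlaa=4 nnMMllAA=4 nnMMllAa=8 nnMMllaa=4 nnMmLlAA=4 nnMmLlAa=8 nnMmLlaa=4 nnMmllAA=4 nnMmllAa=8 nnMmllaa=4
NnMmLlAA hits 8/256; gcd=8; 8÷8/256÷8 = 1/32

P(NnMmLlAA) = 1/32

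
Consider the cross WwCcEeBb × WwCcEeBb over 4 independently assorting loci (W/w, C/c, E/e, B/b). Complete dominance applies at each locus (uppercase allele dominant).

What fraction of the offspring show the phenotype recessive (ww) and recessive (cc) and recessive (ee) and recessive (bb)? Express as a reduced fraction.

WwCcEeBb gametes: WCEB×1, WCEb×1, WCeB×1, WCeb×1, WcEB×1, WcEb×1, WceB×1, Wceb×1, wCEB×1, wCEb×1, wCeB×1, wCeb×1, wcEB×1, wcEb×1, wceB×1, wceb×1
WwCcEeBb gametes: WCEB×1, WCEb×1, WCeB×1, WCeb×1, WcEB×1, WcEb×1, WceB×1, Wceb×1, wCEB×1, wCEb×1, wCeB×1, wCeb×1, wcEB×1, wcEb×1, wceB×1, wceb×1
WwCcEeBb×WwCcEeBb grid (16·16=256): WWCCEEBB=1 WWCCEEBb=2 WWCCEEbb=1 WWCCEeBB=2 WWCCEeBb=4 WWCCEebb=2 WWCCeeBB=1 WWCCeeBb=2 WWCCeebb=1 WWCcEEBB=2 WWCcEEBb=4 WWCcEEbb=2 WWCcEeBB=4 WWCcEeBb=8 WWCcEebb=4 WWCceeBB=2 WWCceeBb=4 WWCceebb=2 WWccEEBB=1 WWccEEBb=2 WWccEEbb=1 WWccEeBB=2 WWccEeBb=4 WWccEebb=2 WWcceeBB=1 WWcceeBb=2 WWcceebb=1 WwCCEEBB=2 WwCCEEBb=4 WwCCEEbb=2 WwCCEeBB=4 WwCCEeBb=8 WwCCEebb=4 WwCCeeBB=2 WwCCeeBb=4 WwCCeebb=2 WwCcEEBB=4 WwCcEEBb=8 WwCcEEbb=4 WwCcEeBB=8 WwCcEeBb=16 WwCcEebb=8 WwCceeBB=4 WwCceeBb=8 WwCceebb=4 WwccEEBB=2 WwccEEBb=4 WwccEEbb=2 WwccEeBB=4 WwccEeBb=8 WwccEebb=4 WwcceeBB=2 WwcceeBb=4 Wwcceebb=2 wwCCEEBB=1 wwCCEEBb=2 wwCCEEbb=1 wwCCEeBB=2 wwCCEeBb=4 wwCCEebb=2 wwCCeeBB=1 wwCCeeBb=2 wwCCeebb=1 wwCcEEBB=2 wwCcEEBb=4 wwCcEEbb=2 wwCcEeBB=4 wwCcEeBb=8 wwCcEebb=4 wwCceeBB=2 wwCceeBb=4 wwCceebb=2 wwccEEBB=1 wwccEEBb=2 wwccEEbb=1 wwccEeBB=2 wwccEeBb=4 wwccEebb=2 wwcceeBB=1 wwcceeBb=2 wwcceebb=1
ww cc ee bb hits 1/256; gcd=1; 1÷1/256÷1 = 1/256

P(ww cc ee bb) = 1/256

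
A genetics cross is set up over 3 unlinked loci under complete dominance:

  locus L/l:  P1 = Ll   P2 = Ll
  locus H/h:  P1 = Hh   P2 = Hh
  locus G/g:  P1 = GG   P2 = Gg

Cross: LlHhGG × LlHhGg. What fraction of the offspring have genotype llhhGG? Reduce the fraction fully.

LlHhGG gametes: LHG×2, LhG×2, lHG×2, lhG×2
LlHhGg gametes: LHG×1, LHg×1, LhG×1, Lhg×1, lHG×1, lHg×1, lhG×1, lhg×1
LlHhGG×LlHhGg grid (8·8=64): LLHHGG=2 LLHHGg=2 LLHhGG=4 LLHhGg=4 LLhhGG=2 LLhhGg=2 LlHHGG=4 LlHHGg=4 LlHhGG=8 LlHhGg=8 LlhhGG=4 LlhhGg=4 llHHGG=2 llHHGg=2 llHhGG=4 llHhGg=4 llhhGG=2 llhhGg=2
llhhGG hits 2/64; gcd=2; 2÷2/64÷2 = 1/32

P(llhhGG) = 1/32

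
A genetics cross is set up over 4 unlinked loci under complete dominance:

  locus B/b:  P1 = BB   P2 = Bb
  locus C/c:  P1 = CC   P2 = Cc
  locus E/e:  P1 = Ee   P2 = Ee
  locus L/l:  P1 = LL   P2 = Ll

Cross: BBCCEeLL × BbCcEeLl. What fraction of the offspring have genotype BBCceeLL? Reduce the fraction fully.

P(BBCceeLL) = 1/32

BBCCEeLL gametes: BCEL×8, BCeL×8
BbCcEeLl gametes: BCEL×1, BCEl×1, BCeL×1, BCel×1, BcEL×1, BcEl×1, BceL×1, Bcel×1, bCEL×1, bCEl×1, bCeL×1, bCel×1, bcEL×1, bcEl×1, bceL×1, bcel×1
BBCCEeLL×BbCcEeLl grid (16·16=256): BBCCEELL=8 BBCCEELl=8 BBCCEeLL=16 BBCCEeLl=16 BBCCeeLL=8 BBCCeeLl=8 BBCcEELL=8 BBCcEELl=8 BBCcEeLL=16 BBCcEeLl=16 BBCceeLL=8 BBCceeLl=8 BbCCEELL=8 BbCCEELl=8 BbCCEeLL=16 BbCCEeLl=16 BbCCeeLL=8 BbCCeeLl=8 BbCcEELL=8 BbCcEELl=8 BbCcEeLL=16 BbCcEeLl=16 BbCceeLL=8 BbCceeLl=8
BBCceeLL hits 8/256; gcd=8; 8÷8/256÷8 = 1/32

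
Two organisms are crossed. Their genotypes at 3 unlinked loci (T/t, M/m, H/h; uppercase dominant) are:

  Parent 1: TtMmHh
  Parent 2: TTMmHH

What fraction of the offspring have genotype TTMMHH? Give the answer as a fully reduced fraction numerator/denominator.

TtMmHh gametes: TMH×1, TMh×1, TmH×1, Tmh×1, tMH×1, tMh×1, tmH×1, tmh×1
TTMmHH gametes: TMH×4, TmH×4
TtMmHh×TTMmHH grid (8·8=64): TTMMHH=4 TTMMHh=4 TTMmHH=8 TTMmHh=8 TTmmHH=4 TTmmHh=4 TtMMHH=4 TtMMHh=4 TtMmHH=8 TtMmHh=8 TtmmHH=4 TtmmHh=4
TTMMHH hits 4/64; gcd=4; 4÷4/64÷4 = 1/16

P(TTMMHH) = 1/16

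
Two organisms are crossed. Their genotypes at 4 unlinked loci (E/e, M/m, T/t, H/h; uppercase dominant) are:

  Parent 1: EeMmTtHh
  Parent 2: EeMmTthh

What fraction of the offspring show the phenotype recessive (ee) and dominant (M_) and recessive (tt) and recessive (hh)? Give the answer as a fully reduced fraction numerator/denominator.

EeMmTtHh gametes: EMTH×1, EMTh×1, EMtH×1, EMth×1, EmTH×1, EmTh×1, EmtH×1, Emth×1, eMTH×1, eMTh×1, eMtH×1, eMth×1, emTH×1, emTh×1, emtH×1, emth×1
EeMmTthh gametes: EMTh×2, EMth×2, EmTh×2, Emth×2, eMTh×2, eMth×2, emTh×2, emth×2
EeMmTtHh×EeMmTthh grid (16·16=256): EEMMTTHh=2 EEMMTThh=2 EEMMTtHh=4 EEMMTthh=4 EEMMttHh=2 EEMMtthh=2 EEMmTTHh=4 EEMmTThh=4 EEMmTtHh=8 EEMmTthh=8 EEMmttHh=4 EEMmtthh=4 EEmmTTHh=2 EEmmTThh=2 EEmmTtHh=4 EEmmTthh=4 EEmmttHh=2 EEmmtthh=2 EeMMTTHh=4 EeMMTThh=4 EeMMTtHh=8 EeMMTthh=8 EeMMttHh=4 EeMMtthh=4 EeMmTTHh=8 EeMmTThh=8 EeMmTtHh=16 EeMmTthh=16 EeMmttHh=8 EeMmtthh=8 EemmTTHh=4 EemmTThh=4 EemmTtHh=8 EemmTthh=8 EemmttHh=4 Eemmtthh=4 eeMMTTHh=2 eeMMTThh=2 eeMMTtHh=4 eeMMTthh=4 eeMMttHh=2 eeMMtthh=2 eeMmTTHh=4 eeMmTThh=4 eeMmTtHh=8 eeMmTthh=8 eeMmttHh=4 eeMmtthh=4 eemmTTHh=2 eemmTThh=2 eemmTtHh=4 eemmTthh=4 eemmttHh=2 eemmtthh=2
ee M_ tt hh hits 6/256; gcd=2; 6÷2/256÷2 = 3/128

P(ee M_ tt hh) = 3/128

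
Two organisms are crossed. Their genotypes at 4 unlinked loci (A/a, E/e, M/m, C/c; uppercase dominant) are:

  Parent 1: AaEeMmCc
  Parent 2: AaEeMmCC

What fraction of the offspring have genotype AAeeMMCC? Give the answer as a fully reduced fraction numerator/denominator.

P(AAeeMMCC) = 1/128

AaEeMmCc gametes: AEMC×1, AEMc×1, AEmC×1, AEmc×1, AeMC×1, AeMc×1, AemC×1, Aemc×1, aEMC×1, aEMc×1, aEmC×1, aEmc×1, aeMC×1, aeMc×1, aemC×1, aemc×1
AaEeMmCC gametes: AEMC×2, AEmC×2, AeMC×2, AemC×2, aEMC×2, aEmC×2, aeMC×2, aemC×2
AaEeMmCc×AaEeMmCC grid (16·16=256): AAEEMMCC=2 AAEEMMCc=2 AAEEMmCC=4 AAEEMmCc=4 AAEEmmCC=2 AAEEmmCc=2 AAEeMMCC=4 AAEeMMCc=4 AAEeMmCC=8 AAEeMmCc=8 AAEemmCC=4 AAEemmCc=4 AAeeMMCC=2 AAeeMMCc=2 AAeeMmCC=4 AAeeMmCc=4 AAeemmCC=2 AAeemmCc=2 AaEEMMCC=4 AaEEMMCc=4 AaEEMmCC=8 AaEEMmCc=8 AaEEmmCC=4 AaEEmmCc=4 AaEeMMCC=8 AaEeMMCc=8 AaEeMmCC=16 AaEeMmCc=16 AaEemmCC=8 AaEemmCc=8 AaeeMMCC=4 AaeeMMCc=4 AaeeMmCC=8 AaeeMmCc=8 AaeemmCC=4 AaeemmCc=4 aaEEMMCC=2 aaEEMMCc=2 aaEEMmCC=4 aaEEMmCc=4 aaEEmmCC=2 aaEEmmCc=2 aaEeMMCC=4 aaEeMMCc=4 aaEeMmCC=8 aaEeMmCc=8 aaEemmCC=4 aaEemmCc=4 aaeeMMCC=2 aaeeMMCc=2 aaeeMmCC=4 aaeeMmCc=4 aaeemmCC=2 aaeemmCc=2
AAeeMMCC hits 2/256; gcd=2; 2÷2/256÷2 = 1/128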